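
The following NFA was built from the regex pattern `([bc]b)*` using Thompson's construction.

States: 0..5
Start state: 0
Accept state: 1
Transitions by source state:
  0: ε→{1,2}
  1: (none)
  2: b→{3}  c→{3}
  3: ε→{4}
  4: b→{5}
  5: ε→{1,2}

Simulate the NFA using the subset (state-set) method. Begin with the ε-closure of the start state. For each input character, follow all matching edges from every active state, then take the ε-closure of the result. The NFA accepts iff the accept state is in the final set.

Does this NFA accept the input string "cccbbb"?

S₀ = ε-closure({0}) = {0,1,2}
'c' @ 1: {3,4}
'c' @ 2: {}  — dead — no transitions
rest 'cbbb' ignored (set empty)
final: {}; accept 1 not in set

Answer: REJECT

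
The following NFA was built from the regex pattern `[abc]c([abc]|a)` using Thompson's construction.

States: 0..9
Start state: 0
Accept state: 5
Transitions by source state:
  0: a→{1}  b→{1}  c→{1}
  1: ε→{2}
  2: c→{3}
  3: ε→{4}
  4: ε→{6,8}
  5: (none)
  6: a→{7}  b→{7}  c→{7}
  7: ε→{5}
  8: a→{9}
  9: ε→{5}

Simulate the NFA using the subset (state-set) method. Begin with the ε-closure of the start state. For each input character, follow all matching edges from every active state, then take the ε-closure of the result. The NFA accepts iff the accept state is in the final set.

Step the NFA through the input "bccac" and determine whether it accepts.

start: ε-closure({0}) = {0}
'b' @ 1: {1,2}
'c' @ 2: {3,4,6,8}
'c' @ 3: {5,7}  (accept∈set)
'a' @ 4: {}  — no active states
rest 'c' ignored (set empty)
end set {} — state 5 not in

Answer: REJECT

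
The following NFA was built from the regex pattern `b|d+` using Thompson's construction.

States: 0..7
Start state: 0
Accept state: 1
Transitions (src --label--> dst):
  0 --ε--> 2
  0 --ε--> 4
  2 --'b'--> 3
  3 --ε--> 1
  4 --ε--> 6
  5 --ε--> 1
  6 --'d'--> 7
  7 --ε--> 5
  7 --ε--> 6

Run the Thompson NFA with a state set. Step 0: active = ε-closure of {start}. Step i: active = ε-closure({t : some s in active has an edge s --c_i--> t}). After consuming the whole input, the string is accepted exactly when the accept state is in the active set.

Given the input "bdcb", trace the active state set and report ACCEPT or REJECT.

start: ε-closure({0}) = {0,2,4,6}
'b' @ 1: {1,3}  ✓accept
'd' @ 2: {}  — state set empty
rest 'cb' ignored (set empty)
final: {}; accept 1 not in set

Answer: REJECT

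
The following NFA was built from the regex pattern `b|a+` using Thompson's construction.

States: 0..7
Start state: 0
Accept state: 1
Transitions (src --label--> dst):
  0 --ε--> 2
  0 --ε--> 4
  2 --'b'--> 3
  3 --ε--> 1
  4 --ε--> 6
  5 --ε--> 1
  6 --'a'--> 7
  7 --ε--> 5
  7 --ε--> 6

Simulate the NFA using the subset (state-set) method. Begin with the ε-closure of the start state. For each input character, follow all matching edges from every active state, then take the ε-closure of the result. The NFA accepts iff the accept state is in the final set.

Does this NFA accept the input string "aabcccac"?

Answer: REJECT

Trace:
start: ε-closure({0}) = {0,2,4,6}
'a' @ 1: {1,5,6,7}  [accepting]
'a' @ 2: {1,5,6,7}  [accepting]
'b' @ 3: {}  — dead — no transitions
rest 'cccac' ignored (set empty)
after full input: {}  (accept=1 not in)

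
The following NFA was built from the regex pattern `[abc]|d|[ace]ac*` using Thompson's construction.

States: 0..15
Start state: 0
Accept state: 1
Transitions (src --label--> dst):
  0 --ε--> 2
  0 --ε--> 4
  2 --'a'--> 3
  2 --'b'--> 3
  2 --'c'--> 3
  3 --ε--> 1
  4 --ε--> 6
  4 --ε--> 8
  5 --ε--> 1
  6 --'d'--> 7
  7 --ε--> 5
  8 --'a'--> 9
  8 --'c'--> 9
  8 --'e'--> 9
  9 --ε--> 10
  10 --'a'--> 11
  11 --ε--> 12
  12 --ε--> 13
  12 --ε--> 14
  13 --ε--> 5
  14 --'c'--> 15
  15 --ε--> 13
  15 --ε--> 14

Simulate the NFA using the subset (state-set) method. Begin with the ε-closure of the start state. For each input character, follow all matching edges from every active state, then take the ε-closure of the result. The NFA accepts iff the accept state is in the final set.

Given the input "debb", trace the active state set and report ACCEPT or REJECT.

Answer: REJECT

Steps:
start: ε-closure({0}) = {0,2,4,6,8}
'd' @ 1: {1,5,7}  ✓accept
'e' @ 2: {}  — dead — no transitions
rest 'bb' ignored (set empty)
end set {} — state 1 not in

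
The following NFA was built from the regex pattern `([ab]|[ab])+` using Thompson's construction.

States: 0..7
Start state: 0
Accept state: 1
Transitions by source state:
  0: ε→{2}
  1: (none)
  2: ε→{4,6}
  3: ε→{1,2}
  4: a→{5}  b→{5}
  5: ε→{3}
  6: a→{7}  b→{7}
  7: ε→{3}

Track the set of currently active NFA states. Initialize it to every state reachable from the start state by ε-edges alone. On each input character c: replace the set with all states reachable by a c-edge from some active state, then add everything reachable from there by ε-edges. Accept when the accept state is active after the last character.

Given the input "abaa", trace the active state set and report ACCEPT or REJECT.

Answer: ACCEPT

Derivation:
S₀ = ε-closure({0}) = {0,2,4,6}
'a' @ 1: {1,2,3,4,5,6,7}  (accept∈set)
'b' @ 2: {1,2,3,4,5,6,7}  (accept∈set)
'a' @ 3: {1,2,3,4,5,6,7}  (accept∈set)
'a' @ 4: {1,2,3,4,5,6,7}  (accept∈set)
after full input: {1,2,3,4,5,6,7}  (accept=1 in)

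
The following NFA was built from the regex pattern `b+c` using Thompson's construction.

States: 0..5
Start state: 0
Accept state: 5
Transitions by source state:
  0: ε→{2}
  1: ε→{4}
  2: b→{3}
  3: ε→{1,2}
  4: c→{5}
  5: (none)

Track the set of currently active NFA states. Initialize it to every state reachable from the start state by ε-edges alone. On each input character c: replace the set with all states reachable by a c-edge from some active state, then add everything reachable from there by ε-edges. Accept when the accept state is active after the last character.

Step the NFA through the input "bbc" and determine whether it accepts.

start: ε-closure({0}) = {0,2}
'b' @ 1: {1,2,3,4}
'b' @ 2: {1,2,3,4}
'c' @ 3: {5}  [accepting]
final: {5}; accept 5 in set

Answer: ACCEPT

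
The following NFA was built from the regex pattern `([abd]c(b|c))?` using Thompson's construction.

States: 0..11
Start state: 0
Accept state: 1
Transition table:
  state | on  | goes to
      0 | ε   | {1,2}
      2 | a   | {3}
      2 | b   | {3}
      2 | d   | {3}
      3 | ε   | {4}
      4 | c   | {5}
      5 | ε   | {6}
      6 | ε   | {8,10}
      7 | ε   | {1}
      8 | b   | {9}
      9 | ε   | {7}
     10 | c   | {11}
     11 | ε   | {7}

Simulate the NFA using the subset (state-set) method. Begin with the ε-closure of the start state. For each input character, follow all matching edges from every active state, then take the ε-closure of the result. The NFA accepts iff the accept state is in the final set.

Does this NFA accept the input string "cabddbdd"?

S₀ = ε-closure({0}) = {0,1,2}
'c' @ 1: {}  — no active states
rest 'abddbdd' ignored (set empty)
end set {} — state 1 not in

Answer: REJECT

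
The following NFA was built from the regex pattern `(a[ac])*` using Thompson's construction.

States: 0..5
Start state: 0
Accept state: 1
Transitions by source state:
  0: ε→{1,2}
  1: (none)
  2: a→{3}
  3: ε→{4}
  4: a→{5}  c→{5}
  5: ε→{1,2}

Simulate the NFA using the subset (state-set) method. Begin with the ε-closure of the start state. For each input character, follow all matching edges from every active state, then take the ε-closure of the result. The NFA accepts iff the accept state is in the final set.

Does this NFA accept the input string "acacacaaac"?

start: ε-closure({0}) = {0,1,2}
'a' @ 1: {3,4}
'c' @ 2: {1,2,5}  [accepting]
'a' @ 3: {3,4}
'c' @ 4: {1,2,5}  [accepting]
'a' @ 5: {3,4}
'c' @ 6: {1,2,5}  [accepting]
'a' @ 7: {3,4}
'a' @ 8: {1,2,5}  [accepting]
'a' @ 9: {3,4}
'c' @ 10: {1,2,5}  [accepting]
end set {1,2,5} — state 1 in

Answer: ACCEPT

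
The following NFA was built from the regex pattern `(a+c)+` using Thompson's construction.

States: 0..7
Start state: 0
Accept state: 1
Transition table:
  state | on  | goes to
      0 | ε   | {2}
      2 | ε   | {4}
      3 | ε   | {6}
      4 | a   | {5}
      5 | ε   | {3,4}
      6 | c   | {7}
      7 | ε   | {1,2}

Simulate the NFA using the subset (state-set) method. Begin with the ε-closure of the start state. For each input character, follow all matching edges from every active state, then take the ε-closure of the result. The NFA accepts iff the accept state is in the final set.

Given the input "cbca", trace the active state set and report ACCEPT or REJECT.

Answer: REJECT

Derivation:
initial (ε-close {0}): {0,2,4}
'c' @ 1: {}  — no active states
rest 'bca' ignored (set empty)
after full input: {}  (accept=1 not in)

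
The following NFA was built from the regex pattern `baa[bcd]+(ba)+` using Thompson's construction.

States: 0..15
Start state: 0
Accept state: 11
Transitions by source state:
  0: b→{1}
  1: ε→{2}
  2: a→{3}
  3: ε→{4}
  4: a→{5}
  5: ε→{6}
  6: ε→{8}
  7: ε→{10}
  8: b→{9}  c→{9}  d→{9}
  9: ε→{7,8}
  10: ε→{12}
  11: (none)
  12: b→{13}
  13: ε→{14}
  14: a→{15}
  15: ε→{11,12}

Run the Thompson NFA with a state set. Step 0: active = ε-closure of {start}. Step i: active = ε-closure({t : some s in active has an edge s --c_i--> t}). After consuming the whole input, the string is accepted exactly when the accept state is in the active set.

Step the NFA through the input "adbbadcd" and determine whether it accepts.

start: ε-closure({0}) = {0}
'a' @ 1: {}  — dead — no transitions
rest 'dbbadcd' ignored (set empty)
final: {}; accept 11 not in set

Answer: REJECT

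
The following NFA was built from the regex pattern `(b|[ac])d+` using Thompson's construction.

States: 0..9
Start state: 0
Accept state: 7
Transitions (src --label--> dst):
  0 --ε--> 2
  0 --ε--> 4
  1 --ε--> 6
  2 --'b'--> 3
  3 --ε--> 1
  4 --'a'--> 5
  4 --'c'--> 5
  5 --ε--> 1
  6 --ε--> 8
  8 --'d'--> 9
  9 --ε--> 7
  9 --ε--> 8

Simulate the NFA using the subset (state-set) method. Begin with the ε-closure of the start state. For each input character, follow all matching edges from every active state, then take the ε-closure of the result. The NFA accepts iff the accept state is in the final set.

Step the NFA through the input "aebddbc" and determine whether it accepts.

initial (ε-close {0}): {0,2,4}
'a' @ 1: {1,5,6,8}
'e' @ 2: {}  — dead — no transitions
rest 'bddbc' ignored (set empty)
after full input: {}  (accept=7 not in)

Answer: REJECT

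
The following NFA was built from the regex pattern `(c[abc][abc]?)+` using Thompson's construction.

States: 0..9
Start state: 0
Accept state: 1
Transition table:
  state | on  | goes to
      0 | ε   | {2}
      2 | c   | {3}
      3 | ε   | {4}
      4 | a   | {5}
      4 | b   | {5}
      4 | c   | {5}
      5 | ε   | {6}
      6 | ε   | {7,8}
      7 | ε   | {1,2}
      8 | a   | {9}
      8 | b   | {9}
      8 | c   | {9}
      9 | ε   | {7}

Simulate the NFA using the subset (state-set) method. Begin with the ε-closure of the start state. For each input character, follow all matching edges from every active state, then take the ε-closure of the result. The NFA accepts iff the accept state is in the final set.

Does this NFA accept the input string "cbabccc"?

Answer: REJECT

Derivation:
initial (ε-close {0}): {0,2}
'c' @ 1: {3,4}
'b' @ 2: {1,2,5,6,7,8}  ✓accept
'a' @ 3: {1,2,7,9}  ✓accept
'b' @ 4: {}  — dead — no transitions
rest 'ccc' ignored (set empty)
final: {}; accept 1 not in set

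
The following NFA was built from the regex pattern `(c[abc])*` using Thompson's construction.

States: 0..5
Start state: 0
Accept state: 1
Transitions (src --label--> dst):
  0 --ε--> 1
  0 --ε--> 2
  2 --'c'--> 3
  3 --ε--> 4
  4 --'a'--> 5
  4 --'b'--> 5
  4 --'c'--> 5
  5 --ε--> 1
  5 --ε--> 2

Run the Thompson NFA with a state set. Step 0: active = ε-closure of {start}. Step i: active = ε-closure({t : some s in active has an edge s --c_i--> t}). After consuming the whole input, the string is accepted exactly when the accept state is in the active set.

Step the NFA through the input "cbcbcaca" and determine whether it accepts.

initial (ε-close {0}): {0,1,2}
'c' @ 1: {3,4}
'b' @ 2: {1,2,5}  [accepting]
'c' @ 3: {3,4}
'b' @ 4: {1,2,5}  [accepting]
'c' @ 5: {3,4}
'a' @ 6: {1,2,5}  [accepting]
'c' @ 7: {3,4}
'a' @ 8: {1,2,5}  [accepting]
final: {1,2,5}; accept 1 in set

Answer: ACCEPT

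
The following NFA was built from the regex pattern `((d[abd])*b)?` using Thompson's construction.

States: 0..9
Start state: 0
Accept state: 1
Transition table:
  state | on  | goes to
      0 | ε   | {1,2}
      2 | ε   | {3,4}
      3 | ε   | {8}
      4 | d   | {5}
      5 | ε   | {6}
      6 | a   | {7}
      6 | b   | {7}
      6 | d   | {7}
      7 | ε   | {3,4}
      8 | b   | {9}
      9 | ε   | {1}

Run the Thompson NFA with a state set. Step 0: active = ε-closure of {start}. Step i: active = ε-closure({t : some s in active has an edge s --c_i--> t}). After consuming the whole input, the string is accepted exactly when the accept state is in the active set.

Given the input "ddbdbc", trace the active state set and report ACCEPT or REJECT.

Answer: REJECT

Trace:
start: ε-closure({0}) = {0,1,2,3,4,8}
'd' @ 1: {5,6}
'd' @ 2: {3,4,7,8}
'b' @ 3: {1,9}  (accept∈set)
'd' @ 4: {}  — state set empty
rest 'bc' ignored (set empty)
end set {} — state 1 not in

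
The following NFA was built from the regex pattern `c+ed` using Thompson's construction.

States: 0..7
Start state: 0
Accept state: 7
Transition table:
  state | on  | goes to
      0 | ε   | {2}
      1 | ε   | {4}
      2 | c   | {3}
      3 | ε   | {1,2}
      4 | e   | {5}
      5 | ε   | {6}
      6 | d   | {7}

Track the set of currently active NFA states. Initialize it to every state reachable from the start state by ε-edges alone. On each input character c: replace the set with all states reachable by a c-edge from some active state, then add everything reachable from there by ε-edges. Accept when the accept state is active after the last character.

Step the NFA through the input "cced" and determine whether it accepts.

S₀ = ε-closure({0}) = {0,2}
'c' @ 1: {1,2,3,4}
'c' @ 2: {1,2,3,4}
'e' @ 3: {5,6}
'd' @ 4: {7}  [accepting]
after full input: {7}  (accept=7 in)

Answer: ACCEPT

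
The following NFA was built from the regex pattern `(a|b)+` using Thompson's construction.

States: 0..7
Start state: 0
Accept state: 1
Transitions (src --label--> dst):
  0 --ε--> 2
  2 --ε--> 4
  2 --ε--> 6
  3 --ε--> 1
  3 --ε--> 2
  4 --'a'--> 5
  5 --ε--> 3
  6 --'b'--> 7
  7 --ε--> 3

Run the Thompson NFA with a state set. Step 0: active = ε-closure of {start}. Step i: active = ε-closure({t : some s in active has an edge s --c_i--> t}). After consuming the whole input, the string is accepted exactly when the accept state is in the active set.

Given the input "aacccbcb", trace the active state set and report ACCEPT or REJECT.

start: ε-closure({0}) = {0,2,4,6}
'a' @ 1: {1,2,3,4,5,6}  [accepting]
'a' @ 2: {1,2,3,4,5,6}  [accepting]
'c' @ 3: {}  — state set empty
rest 'ccbcb' ignored (set empty)
end set {} — state 1 not in

Answer: REJECT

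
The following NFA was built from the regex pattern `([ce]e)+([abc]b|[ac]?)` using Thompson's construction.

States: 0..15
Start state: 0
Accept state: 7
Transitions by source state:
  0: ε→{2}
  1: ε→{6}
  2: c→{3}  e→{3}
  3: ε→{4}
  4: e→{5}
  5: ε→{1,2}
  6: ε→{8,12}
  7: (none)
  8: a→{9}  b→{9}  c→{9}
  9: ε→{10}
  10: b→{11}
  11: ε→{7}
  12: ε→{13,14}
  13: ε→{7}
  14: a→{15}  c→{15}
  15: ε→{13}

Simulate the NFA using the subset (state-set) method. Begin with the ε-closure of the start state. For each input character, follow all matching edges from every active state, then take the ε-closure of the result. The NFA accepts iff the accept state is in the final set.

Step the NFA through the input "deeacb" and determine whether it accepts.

Answer: REJECT

Trace:
start: ε-closure({0}) = {0,2}
'd' @ 1: {}  — no active states
rest 'eeacb' ignored (set empty)
final: {}; accept 7 not in set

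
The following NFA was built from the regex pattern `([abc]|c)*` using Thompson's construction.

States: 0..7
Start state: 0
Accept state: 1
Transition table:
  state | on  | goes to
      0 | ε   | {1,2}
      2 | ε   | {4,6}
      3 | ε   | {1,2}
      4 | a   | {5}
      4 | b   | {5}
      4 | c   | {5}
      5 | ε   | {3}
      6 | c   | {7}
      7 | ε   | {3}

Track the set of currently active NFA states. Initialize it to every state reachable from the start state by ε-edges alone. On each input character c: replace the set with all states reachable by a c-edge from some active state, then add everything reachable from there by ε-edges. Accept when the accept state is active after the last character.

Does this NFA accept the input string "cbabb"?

initial (ε-close {0}): {0,1,2,4,6}
'c' @ 1: {1,2,3,4,5,6,7}  (accept∈set)
'b' @ 2: {1,2,3,4,5,6}  (accept∈set)
'a' @ 3: {1,2,3,4,5,6}  (accept∈set)
'b' @ 4: {1,2,3,4,5,6}  (accept∈set)
'b' @ 5: {1,2,3,4,5,6}  (accept∈set)
end set {1,2,3,4,5,6} — state 1 in

Answer: ACCEPT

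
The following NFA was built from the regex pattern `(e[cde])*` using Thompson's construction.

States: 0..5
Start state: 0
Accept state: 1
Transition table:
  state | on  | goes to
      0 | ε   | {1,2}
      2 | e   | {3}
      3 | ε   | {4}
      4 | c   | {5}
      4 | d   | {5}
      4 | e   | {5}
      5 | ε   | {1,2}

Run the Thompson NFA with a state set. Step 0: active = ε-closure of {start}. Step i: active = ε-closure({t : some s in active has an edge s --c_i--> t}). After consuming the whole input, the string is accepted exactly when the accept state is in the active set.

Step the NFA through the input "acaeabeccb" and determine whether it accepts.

Answer: REJECT

Trace:
S₀ = ε-closure({0}) = {0,1,2}
'a' @ 1: {}  — dead — no transitions
rest 'caeabeccb' ignored (set empty)
final: {}; accept 1 not in set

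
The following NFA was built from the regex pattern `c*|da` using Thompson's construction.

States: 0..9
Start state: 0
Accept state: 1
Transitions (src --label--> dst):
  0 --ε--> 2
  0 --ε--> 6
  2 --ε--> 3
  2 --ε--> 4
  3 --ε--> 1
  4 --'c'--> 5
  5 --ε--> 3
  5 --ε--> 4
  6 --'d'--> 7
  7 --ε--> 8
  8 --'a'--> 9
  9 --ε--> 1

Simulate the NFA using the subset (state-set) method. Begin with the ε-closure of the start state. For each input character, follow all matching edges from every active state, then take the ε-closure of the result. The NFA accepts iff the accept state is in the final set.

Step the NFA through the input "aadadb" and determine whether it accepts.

start: ε-closure({0}) = {0,1,2,3,4,6}
'a' @ 1: {}  — state set empty
rest 'adadb' ignored (set empty)
after full input: {}  (accept=1 not in)

Answer: REJECT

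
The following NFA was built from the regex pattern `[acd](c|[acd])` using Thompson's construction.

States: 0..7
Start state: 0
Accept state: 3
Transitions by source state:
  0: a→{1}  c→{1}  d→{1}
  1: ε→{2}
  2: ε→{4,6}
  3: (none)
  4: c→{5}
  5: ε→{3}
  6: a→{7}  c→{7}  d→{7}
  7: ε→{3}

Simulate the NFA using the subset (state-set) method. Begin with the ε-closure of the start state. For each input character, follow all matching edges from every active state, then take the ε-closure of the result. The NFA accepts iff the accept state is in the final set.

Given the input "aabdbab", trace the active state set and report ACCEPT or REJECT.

Answer: REJECT

Derivation:
initial (ε-close {0}): {0}
'a' @ 1: {1,2,4,6}
'a' @ 2: {3,7}  [accepting]
'b' @ 3: {}  — dead — no transitions
rest 'dbab' ignored (set empty)
final: {}; accept 3 not in set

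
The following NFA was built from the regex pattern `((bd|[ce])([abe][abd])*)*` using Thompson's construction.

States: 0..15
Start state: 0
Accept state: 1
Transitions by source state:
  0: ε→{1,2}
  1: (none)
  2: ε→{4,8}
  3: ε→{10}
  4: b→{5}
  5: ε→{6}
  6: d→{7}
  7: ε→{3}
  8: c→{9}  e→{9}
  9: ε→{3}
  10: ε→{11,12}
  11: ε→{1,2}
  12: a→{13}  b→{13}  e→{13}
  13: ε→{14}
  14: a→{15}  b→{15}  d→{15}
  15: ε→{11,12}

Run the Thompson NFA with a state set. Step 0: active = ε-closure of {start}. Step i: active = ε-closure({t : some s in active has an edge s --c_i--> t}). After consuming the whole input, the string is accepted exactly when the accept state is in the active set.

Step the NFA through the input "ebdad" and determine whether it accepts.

Answer: ACCEPT

Steps:
initial (ε-close {0}): {0,1,2,4,8}
'e' @ 1: {1,2,3,4,8,9,10,11,12}  (accept∈set)
'b' @ 2: {5,6,13,14}
'd' @ 3: {1,2,3,4,7,8,10,11,12,15}  (accept∈set)
'a' @ 4: {13,14}
'd' @ 5: {1,2,4,8,11,12,15}  (accept∈set)
end set {1,2,4,8,11,12,15} — state 1 in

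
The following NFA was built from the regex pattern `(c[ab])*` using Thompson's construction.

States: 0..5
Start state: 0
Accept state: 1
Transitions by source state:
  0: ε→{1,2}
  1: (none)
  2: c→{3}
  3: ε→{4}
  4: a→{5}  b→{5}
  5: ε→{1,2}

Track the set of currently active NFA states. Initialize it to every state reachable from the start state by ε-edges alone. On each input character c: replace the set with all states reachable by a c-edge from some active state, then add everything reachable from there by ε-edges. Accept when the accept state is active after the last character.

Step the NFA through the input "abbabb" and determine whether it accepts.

initial (ε-close {0}): {0,1,2}
'a' @ 1: {}  — dead — no transitions
rest 'bbabb' ignored (set empty)
end set {} — state 1 not in

Answer: REJECT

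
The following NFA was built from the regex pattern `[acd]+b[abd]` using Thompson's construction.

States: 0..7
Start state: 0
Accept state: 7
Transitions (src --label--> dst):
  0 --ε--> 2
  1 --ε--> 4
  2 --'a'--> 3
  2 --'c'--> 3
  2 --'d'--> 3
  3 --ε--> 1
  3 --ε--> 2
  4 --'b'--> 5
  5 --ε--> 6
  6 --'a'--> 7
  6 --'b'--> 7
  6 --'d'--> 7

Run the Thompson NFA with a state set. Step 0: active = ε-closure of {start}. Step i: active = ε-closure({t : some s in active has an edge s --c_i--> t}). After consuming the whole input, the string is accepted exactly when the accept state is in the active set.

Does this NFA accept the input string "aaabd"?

Answer: ACCEPT

Steps:
start: ε-closure({0}) = {0,2}
'a' @ 1: {1,2,3,4}
'a' @ 2: {1,2,3,4}
'a' @ 3: {1,2,3,4}
'b' @ 4: {5,6}
'd' @ 5: {7}  ✓accept
after full input: {7}  (accept=7 in)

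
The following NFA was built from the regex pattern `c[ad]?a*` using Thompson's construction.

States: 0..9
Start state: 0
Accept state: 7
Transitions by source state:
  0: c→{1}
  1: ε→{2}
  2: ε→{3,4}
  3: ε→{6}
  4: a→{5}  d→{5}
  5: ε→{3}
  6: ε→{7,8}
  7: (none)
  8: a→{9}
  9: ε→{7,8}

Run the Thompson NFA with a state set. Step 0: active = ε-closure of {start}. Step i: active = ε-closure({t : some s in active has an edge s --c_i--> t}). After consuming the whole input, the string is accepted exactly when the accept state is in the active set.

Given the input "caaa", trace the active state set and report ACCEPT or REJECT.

Answer: ACCEPT

Derivation:
initial (ε-close {0}): {0}
'c' @ 1: {1,2,3,4,6,7,8}  ✓accept
'a' @ 2: {3,5,6,7,8,9}  ✓accept
'a' @ 3: {7,8,9}  ✓accept
'a' @ 4: {7,8,9}  ✓accept
after full input: {7,8,9}  (accept=7 in)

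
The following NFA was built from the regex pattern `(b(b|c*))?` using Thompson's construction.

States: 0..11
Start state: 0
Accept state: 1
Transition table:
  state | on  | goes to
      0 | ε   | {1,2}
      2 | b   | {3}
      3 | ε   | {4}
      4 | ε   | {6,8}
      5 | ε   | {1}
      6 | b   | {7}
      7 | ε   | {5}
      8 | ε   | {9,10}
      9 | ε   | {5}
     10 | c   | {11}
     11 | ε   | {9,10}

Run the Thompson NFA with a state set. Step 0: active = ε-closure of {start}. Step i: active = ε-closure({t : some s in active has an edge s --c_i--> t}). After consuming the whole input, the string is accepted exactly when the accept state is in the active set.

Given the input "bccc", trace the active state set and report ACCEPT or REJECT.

start: ε-closure({0}) = {0,1,2}
'b' @ 1: {1,3,4,5,6,8,9,10}  [accepting]
'c' @ 2: {1,5,9,10,11}  [accepting]
'c' @ 3: {1,5,9,10,11}  [accepting]
'c' @ 4: {1,5,9,10,11}  [accepting]
after full input: {1,5,9,10,11}  (accept=1 in)

Answer: ACCEPT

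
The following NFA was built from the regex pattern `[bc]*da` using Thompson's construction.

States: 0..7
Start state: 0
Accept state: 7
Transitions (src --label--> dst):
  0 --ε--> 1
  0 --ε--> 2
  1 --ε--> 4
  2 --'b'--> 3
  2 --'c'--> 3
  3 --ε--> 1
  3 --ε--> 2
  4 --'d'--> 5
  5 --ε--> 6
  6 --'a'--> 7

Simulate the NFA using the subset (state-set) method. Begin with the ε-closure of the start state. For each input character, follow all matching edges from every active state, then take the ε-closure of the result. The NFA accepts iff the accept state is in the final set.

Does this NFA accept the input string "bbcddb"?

S₀ = ε-closure({0}) = {0,1,2,4}
'b' @ 1: {1,2,3,4}
'b' @ 2: {1,2,3,4}
'c' @ 3: {1,2,3,4}
'd' @ 4: {5,6}
'd' @ 5: {}  — no active states
rest 'b' ignored (set empty)
end set {} — state 7 not in

Answer: REJECT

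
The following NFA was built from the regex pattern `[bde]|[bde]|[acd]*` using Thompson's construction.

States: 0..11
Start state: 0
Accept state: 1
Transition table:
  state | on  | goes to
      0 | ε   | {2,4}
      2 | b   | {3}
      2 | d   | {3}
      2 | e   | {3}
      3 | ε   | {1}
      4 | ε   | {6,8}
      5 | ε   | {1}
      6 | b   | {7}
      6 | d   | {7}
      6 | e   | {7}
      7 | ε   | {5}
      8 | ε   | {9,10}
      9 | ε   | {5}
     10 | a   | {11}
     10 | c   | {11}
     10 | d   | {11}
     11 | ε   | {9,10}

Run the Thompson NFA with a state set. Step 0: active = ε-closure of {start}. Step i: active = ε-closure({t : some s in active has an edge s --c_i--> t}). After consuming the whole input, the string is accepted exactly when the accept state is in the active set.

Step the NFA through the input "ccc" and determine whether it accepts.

S₀ = ε-closure({0}) = {0,1,2,4,5,6,8,9,10}
'c' @ 1: {1,5,9,10,11}  ✓accept
'c' @ 2: {1,5,9,10,11}  ✓accept
'c' @ 3: {1,5,9,10,11}  ✓accept
end set {1,5,9,10,11} — state 1 in

Answer: ACCEPT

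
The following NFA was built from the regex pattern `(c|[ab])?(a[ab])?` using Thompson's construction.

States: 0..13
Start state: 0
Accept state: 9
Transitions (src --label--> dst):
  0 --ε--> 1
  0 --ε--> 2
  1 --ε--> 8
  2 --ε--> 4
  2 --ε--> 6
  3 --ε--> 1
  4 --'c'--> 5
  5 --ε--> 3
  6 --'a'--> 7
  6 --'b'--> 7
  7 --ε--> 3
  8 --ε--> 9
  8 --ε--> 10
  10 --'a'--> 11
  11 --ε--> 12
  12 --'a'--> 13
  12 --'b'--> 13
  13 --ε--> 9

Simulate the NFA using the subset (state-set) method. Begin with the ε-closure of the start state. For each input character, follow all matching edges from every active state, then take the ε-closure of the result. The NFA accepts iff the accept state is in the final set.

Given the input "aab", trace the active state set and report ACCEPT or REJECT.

Answer: ACCEPT

Steps:
start: ε-closure({0}) = {0,1,2,4,6,8,9,10}
'a' @ 1: {1,3,7,8,9,10,11,12}  ✓accept
'a' @ 2: {9,11,12,13}  ✓accept
'b' @ 3: {9,13}  ✓accept
after full input: {9,13}  (accept=9 in)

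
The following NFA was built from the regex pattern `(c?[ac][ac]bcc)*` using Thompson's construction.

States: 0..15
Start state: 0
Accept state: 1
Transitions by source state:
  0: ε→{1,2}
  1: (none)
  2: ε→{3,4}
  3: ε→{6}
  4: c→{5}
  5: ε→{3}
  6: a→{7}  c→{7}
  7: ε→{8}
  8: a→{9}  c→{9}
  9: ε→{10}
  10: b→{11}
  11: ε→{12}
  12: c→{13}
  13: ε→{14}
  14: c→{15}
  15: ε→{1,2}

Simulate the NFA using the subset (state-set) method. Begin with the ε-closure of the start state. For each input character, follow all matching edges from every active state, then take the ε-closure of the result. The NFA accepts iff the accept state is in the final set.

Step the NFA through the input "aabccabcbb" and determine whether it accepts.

initial (ε-close {0}): {0,1,2,3,4,6}
'a' @ 1: {7,8}
'a' @ 2: {9,10}
'b' @ 3: {11,12}
'c' @ 4: {13,14}
'c' @ 5: {1,2,3,4,6,15}  (accept∈set)
'a' @ 6: {7,8}
'b' @ 7: {}  — state set empty
rest 'cbb' ignored (set empty)
end set {} — state 1 not in

Answer: REJECT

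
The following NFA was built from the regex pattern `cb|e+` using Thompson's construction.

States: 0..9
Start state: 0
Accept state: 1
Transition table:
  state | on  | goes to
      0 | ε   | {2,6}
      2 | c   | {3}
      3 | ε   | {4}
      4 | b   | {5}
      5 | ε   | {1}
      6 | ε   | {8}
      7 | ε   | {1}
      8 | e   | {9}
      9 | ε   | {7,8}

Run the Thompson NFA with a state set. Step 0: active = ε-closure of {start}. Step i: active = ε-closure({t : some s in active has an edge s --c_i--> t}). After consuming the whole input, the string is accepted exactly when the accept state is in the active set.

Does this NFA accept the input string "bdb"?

S₀ = ε-closure({0}) = {0,2,6,8}
'b' @ 1: {}  — state set empty
rest 'db' ignored (set empty)
after full input: {}  (accept=1 not in)

Answer: REJECT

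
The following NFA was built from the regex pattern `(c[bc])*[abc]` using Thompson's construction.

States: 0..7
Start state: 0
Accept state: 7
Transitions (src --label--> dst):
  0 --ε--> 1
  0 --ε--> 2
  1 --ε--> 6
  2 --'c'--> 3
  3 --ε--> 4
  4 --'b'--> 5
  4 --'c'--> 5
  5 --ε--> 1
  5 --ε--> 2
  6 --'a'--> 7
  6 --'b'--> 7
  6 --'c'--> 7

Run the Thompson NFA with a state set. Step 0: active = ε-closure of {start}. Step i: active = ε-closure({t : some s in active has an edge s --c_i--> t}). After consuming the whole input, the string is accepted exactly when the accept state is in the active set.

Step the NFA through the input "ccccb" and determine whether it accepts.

Answer: ACCEPT

Trace:
initial (ε-close {0}): {0,1,2,6}
'c' @ 1: {3,4,7}  ✓accept
'c' @ 2: {1,2,5,6}
'c' @ 3: {3,4,7}  ✓accept
'c' @ 4: {1,2,5,6}
'b' @ 5: {7}  ✓accept
final: {7}; accept 7 in set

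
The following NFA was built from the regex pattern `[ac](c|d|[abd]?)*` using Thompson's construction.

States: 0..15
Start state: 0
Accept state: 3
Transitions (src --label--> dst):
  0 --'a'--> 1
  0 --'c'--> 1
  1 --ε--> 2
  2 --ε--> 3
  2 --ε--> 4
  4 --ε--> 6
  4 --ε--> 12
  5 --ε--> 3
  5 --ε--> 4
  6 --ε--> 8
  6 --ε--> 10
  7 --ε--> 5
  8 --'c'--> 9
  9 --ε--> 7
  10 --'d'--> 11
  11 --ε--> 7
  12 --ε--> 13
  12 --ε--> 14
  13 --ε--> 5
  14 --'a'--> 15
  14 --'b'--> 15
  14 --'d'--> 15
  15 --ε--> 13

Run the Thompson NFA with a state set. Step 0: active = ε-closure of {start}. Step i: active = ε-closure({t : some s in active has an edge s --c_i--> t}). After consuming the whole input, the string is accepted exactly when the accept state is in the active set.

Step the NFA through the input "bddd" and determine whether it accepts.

S₀ = ε-closure({0}) = {0}
'b' @ 1: {}  — dead — no transitions
rest 'ddd' ignored (set empty)
after full input: {}  (accept=3 not in)

Answer: REJECT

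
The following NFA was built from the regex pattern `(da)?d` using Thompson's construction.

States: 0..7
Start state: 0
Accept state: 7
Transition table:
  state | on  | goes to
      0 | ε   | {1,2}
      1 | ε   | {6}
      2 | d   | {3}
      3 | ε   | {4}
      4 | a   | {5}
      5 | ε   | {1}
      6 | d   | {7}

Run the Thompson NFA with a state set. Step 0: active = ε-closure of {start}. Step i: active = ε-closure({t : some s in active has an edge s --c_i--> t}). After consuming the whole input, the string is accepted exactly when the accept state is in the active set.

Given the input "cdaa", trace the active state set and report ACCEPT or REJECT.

Answer: REJECT

Trace:
S₀ = ε-closure({0}) = {0,1,2,6}
'c' @ 1: {}  — no active states
rest 'daa' ignored (set empty)
end set {} — state 7 not in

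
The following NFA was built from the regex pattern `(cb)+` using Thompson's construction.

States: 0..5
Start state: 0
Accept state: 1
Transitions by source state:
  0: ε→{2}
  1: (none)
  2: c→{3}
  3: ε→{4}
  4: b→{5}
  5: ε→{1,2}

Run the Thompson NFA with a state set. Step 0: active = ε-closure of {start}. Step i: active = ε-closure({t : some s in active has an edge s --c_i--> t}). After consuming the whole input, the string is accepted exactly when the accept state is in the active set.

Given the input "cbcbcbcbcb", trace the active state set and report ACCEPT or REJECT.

Answer: ACCEPT

Trace:
start: ε-closure({0}) = {0,2}
'c' @ 1: {3,4}
'b' @ 2: {1,2,5}  ✓accept
'c' @ 3: {3,4}
'b' @ 4: {1,2,5}  ✓accept
'c' @ 5: {3,4}
'b' @ 6: {1,2,5}  ✓accept
'c' @ 7: {3,4}
'b' @ 8: {1,2,5}  ✓accept
'c' @ 9: {3,4}
'b' @ 10: {1,2,5}  ✓accept
final: {1,2,5}; accept 1 in set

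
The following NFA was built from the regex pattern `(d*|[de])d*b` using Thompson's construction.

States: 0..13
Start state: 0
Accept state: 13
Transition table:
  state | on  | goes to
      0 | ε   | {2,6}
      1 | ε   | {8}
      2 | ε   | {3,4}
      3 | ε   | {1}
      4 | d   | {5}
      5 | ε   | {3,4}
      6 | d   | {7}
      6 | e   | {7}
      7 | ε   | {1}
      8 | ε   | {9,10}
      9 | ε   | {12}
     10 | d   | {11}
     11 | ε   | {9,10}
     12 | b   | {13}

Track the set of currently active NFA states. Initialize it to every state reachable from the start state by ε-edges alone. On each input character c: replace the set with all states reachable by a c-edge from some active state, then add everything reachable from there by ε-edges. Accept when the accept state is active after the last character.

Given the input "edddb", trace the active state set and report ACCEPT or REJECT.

start: ε-closure({0}) = {0,1,2,3,4,6,8,9,10,12}
'e' @ 1: {1,7,8,9,10,12}
'd' @ 2: {9,10,11,12}
'd' @ 3: {9,10,11,12}
'd' @ 4: {9,10,11,12}
'b' @ 5: {13}  (accept∈set)
final: {13}; accept 13 in set

Answer: ACCEPT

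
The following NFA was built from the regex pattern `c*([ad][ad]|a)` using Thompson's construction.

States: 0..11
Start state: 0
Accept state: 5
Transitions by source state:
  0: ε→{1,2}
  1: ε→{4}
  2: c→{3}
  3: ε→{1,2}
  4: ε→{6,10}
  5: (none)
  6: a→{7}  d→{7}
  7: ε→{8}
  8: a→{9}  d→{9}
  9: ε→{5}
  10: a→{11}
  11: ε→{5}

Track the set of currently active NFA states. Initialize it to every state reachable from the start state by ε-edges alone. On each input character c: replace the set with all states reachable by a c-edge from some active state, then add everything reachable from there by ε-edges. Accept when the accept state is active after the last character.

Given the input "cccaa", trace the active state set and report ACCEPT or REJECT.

S₀ = ε-closure({0}) = {0,1,2,4,6,10}
'c' @ 1: {1,2,3,4,6,10}
'c' @ 2: {1,2,3,4,6,10}
'c' @ 3: {1,2,3,4,6,10}
'a' @ 4: {5,7,8,11}  [accepting]
'a' @ 5: {5,9}  [accepting]
final: {5,9}; accept 5 in set

Answer: ACCEPT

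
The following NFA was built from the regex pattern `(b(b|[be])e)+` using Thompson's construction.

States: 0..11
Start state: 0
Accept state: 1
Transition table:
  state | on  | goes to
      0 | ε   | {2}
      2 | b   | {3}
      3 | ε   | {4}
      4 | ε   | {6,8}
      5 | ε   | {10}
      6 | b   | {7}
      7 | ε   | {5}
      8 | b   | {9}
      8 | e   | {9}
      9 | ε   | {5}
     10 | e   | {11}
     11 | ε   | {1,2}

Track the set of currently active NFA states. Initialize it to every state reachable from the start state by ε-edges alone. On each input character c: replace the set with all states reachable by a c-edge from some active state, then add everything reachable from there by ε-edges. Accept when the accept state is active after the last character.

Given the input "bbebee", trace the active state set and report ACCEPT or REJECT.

Answer: ACCEPT

Trace:
initial (ε-close {0}): {0,2}
'b' @ 1: {3,4,6,8}
'b' @ 2: {5,7,9,10}
'e' @ 3: {1,2,11}  (accept∈set)
'b' @ 4: {3,4,6,8}
'e' @ 5: {5,9,10}
'e' @ 6: {1,2,11}  (accept∈set)
after full input: {1,2,11}  (accept=1 in)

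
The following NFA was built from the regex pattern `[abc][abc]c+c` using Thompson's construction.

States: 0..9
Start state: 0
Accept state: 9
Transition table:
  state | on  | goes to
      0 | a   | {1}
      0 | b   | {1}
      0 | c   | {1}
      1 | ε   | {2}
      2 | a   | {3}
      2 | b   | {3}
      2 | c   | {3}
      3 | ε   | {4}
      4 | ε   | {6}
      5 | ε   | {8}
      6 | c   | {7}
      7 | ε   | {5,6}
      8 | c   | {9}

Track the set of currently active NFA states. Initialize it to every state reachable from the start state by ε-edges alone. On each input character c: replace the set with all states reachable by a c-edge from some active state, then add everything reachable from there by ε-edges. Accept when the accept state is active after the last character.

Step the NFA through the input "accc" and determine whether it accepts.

initial (ε-close {0}): {0}
'a' @ 1: {1,2}
'c' @ 2: {3,4,6}
'c' @ 3: {5,6,7,8}
'c' @ 4: {5,6,7,8,9}  (accept∈set)
final: {5,6,7,8,9}; accept 9 in set

Answer: ACCEPT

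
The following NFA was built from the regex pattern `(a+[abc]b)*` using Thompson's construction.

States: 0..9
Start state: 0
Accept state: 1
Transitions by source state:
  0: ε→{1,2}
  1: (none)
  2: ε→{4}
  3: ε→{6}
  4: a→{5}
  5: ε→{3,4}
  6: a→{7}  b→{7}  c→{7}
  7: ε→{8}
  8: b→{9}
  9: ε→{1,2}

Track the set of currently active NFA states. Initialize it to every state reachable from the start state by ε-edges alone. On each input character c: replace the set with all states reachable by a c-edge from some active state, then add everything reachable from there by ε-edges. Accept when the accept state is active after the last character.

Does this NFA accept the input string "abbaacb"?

Answer: ACCEPT

Derivation:
S₀ = ε-closure({0}) = {0,1,2,4}
'a' @ 1: {3,4,5,6}
'b' @ 2: {7,8}
'b' @ 3: {1,2,4,9}  [accepting]
'a' @ 4: {3,4,5,6}
'a' @ 5: {3,4,5,6,7,8}
'c' @ 6: {7,8}
'b' @ 7: {1,2,4,9}  [accepting]
after full input: {1,2,4,9}  (accept=1 in)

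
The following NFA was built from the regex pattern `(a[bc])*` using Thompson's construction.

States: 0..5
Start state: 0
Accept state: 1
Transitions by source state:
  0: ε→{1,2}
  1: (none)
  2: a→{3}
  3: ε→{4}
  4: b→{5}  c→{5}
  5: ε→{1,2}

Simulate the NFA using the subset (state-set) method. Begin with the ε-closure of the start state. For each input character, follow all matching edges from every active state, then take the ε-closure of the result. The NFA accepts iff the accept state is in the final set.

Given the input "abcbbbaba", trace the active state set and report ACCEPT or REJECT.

Answer: REJECT

Derivation:
initial (ε-close {0}): {0,1,2}
'a' @ 1: {3,4}
'b' @ 2: {1,2,5}  [accepting]
'c' @ 3: {}  — no active states
rest 'bbbaba' ignored (set empty)
after full input: {}  (accept=1 not in)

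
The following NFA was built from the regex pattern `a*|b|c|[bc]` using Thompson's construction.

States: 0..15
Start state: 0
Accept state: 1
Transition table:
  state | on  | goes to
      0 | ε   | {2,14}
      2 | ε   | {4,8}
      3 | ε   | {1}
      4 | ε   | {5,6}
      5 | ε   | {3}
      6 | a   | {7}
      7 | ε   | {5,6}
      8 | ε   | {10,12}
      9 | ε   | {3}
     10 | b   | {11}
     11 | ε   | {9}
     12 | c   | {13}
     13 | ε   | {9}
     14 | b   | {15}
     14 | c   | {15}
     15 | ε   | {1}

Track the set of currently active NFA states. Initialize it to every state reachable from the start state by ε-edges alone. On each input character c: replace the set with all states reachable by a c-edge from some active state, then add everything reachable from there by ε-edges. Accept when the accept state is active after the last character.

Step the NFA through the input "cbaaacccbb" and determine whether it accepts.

Answer: REJECT

Trace:
initial (ε-close {0}): {0,1,2,3,4,5,6,8,10,12,14}
'c' @ 1: {1,3,9,13,15}  ✓accept
'b' @ 2: {}  — dead — no transitions
rest 'aaacccbb' ignored (set empty)
end set {} — state 1 not in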